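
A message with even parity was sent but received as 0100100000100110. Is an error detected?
Sum of received bits: 0+1+0+0+1+0+0+0+0+0+1+0+0+1+1+0 = 5; 5 mod 2 = 1. Result is 1 ≠ 0 → error detected.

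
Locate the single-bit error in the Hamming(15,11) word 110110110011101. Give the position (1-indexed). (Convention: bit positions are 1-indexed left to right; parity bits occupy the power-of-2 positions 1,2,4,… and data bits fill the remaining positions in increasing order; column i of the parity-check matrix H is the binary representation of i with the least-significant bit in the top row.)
Syndrome s = H · r^T (mod 2), r = 110110110011101:
  s[0] = (101010101010101)·(110110110011101) mod 2 = 1+0+0+0+1+0+1+0+0+0+1+0+1+0+1 mod 2 = 0
  s[1] = (011001100110011)·(110110110011101) mod 2 = 0+1+0+0+0+0+1+0+0+0+1+0+0+0+1 mod 2 = 0
  s[2] = (000111100001111)·(110110110011101) mod 2 = 0+0+0+1+1+0+1+0+0+0+0+1+1+0+1 mod 2 = 0
  s[3] = (000000011111111)·(110110110011101) mod 2 = 0+0+0+0+0+0+0+1+0+0+1+1+1+0+1 mod 2 = 1
Syndrome = 0001
Column i of H is the binary representation of i, so the syndrome is the binary index of the flipped bit.
Read s = 0001 with s[0] as LSB: 0·2^0 + 0·2^1 + 0·2^2 + 1·2^3 = 8.
Error is at bit position 8.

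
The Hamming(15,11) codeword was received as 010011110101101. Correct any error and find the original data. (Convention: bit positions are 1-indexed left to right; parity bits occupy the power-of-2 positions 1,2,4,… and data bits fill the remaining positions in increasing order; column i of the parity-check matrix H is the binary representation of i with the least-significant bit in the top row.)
Syndrome s = H · r^T (mod 2), r = 010011110101101:
  s[0] = (101010101010101)·(010011110101101) mod 2 = 0+0+0+0+1+0+1+0+0+0+0+0+1+0+1 mod 2 = 0
  s[1] = (011001100110011)·(010011110101101) mod 2 = 0+1+0+0+0+1+1+0+0+1+0+0+0+0+1 mod 2 = 1
  s[2] = (000111100001111)·(010011110101101) mod 2 = 0+0+0+0+1+1+1+0+0+0+0+1+1+0+1 mod 2 = 0
  s[3] = (000000011111111)·(010011110101101) mod 2 = 0+0+0+0+0+0+0+1+0+1+0+1+1+0+1 mod 2 = 1
Syndrome = 0101
Column 10 of H equals this syndrome → error at bit 10 (1-indexed).
Flip bit 10: 010011110101101 → 010011110001101
Extract data bits at positions {3,5,6,7,9,10,11,12,13,14,15}: 01110001101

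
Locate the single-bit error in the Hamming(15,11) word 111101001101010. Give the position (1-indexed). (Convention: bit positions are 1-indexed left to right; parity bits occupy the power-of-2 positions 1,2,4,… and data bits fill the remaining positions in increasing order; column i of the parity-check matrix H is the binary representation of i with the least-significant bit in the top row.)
Syndrome s = H · r^T (mod 2), r = 111101001101010:
  s[0] = (101010101010101)·(111101001101010) mod 2 = 1+0+1+0+0+0+0+0+1+0+0+0+0+0+0 mod 2 = 1
  s[1] = (011001100110011)·(111101001101010) mod 2 = 0+1+1+0+0+1+0+0+0+1+0+0+0+1+0 mod 2 = 1
  s[2] = (000111100001111)·(111101001101010) mod 2 = 0+0+0+1+0+1+0+0+0+0+0+1+0+1+0 mod 2 = 0
  s[3] = (000000011111111)·(111101001101010) mod 2 = 0+0+0+0+0+0+0+0+1+1+0+1+0+1+0 mod 2 = 0
Syndrome = 1100
Column i of H is the binary representation of i, so the syndrome is the binary index of the flipped bit.
Read s = 1100 with s[0] as LSB: 1·2^0 + 1·2^1 + 0·2^2 + 0·2^3 = 3.
Error is at bit position 3.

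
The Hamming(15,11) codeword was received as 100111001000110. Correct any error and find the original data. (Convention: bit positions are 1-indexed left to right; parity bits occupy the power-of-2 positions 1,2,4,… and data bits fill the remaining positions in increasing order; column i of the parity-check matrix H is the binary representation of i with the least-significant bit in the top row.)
Syndrome s = H · r^T (mod 2), r = 100111001000110:
  s[0] = (101010101010101)·(100111001000110) mod 2 = 1+0+0+0+1+0+0+0+1+0+0+0+1+0+0 mod 2 = 0
  s[1] = (011001100110011)·(100111001000110) mod 2 = 0+0+0+0+0+1+0+0+0+0+0+0+0+1+0 mod 2 = 0
  s[2] = (000111100001111)·(100111001000110) mod 2 = 0+0+0+1+1+1+0+0+0+0+0+0+1+1+0 mod 2 = 1
  s[3] = (000000011111111)·(100111001000110) mod 2 = 0+0+0+0+0+0+0+0+1+0+0+0+1+1+0 mod 2 = 1
Syndrome = 0011
Column 12 of H equals this syndrome → error at bit 12 (1-indexed).
Flip bit 12: 100111001000110 → 100111001001110
Extract data bits at positions {3,5,6,7,9,10,11,12,13,14,15}: 01101001110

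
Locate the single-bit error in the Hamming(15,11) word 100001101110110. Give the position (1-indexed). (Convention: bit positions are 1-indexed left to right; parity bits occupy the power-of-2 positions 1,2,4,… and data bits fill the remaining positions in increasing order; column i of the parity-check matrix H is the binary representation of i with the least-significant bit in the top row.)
Syndrome s = H · r^T (mod 2), r = 100001101110110:
  s[0] = (101010101010101)·(100001101110110) mod 2 = 1+0+0+0+0+0+1+0+1+0+1+0+1+0+0 mod 2 = 1
  s[1] = (011001100110011)·(100001101110110) mod 2 = 0+0+0+0+0+1+1+0+0+1+1+0+0+1+0 mod 2 = 1
  s[2] = (000111100001111)·(100001101110110) mod 2 = 0+0+0+0+0+1+1+0+0+0+0+0+1+1+0 mod 2 = 0
  s[3] = (000000011111111)·(100001101110110) mod 2 = 0+0+0+0+0+0+0+0+1+1+1+0+1+1+0 mod 2 = 1
Syndrome = 1101
Column i of H is the binary representation of i, so the syndrome is the binary index of the flipped bit.
Read s = 1101 with s[0] as LSB: 1·2^0 + 1·2^1 + 0·2^2 + 1·2^3 = 11.
Error is at bit position 11.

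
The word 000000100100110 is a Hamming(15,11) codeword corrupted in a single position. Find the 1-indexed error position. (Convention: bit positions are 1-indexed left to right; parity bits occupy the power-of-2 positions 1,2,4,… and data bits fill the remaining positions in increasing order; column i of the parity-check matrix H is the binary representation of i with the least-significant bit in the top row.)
Syndrome s = H · r^T (mod 2), r = 000000100100110:
  s[0] = (101010101010101)·(000000100100110) mod 2 = 0+0+0+0+0+0+1+0+0+0+0+0+1+0+0 mod 2 = 0
  s[1] = (011001100110011)·(000000100100110) mod 2 = 0+0+0+0+0+0+1+0+0+1+0+0+0+1+0 mod 2 = 1
  s[2] = (000111100001111)·(000000100100110) mod 2 = 0+0+0+0+0+0+1+0+0+0+0+0+1+1+0 mod 2 = 1
  s[3] = (000000011111111)·(000000100100110) mod 2 = 0+0+0+0+0+0+0+0+0+1+0+0+1+1+0 mod 2 = 1
Syndrome = 0111
Column i of H is the binary representation of i, so the syndrome is the binary index of the flipped bit.
Read s = 0111 with s[0] as LSB: 0·2^0 + 1·2^1 + 1·2^2 + 1·2^3 = 14.
Error is at bit position 14.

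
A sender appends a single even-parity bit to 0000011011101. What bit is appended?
Sum of data bits: 0+0+0+0+0+1+1+0+1+1+1+0+1 = 6.
6 mod 2 = 0, so parity bit = 0.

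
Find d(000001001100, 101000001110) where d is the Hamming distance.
XOR = 101001000010, count of 1s = 4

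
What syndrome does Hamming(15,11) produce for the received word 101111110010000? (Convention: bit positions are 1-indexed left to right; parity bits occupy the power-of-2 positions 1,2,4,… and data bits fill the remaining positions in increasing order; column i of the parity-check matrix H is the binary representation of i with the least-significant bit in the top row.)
Syndrome s = H · r^T (mod 2), r = 101111110010000:
  s[0] = (101010101010101)·(101111110010000) mod 2 = 1+0+1+0+1+0+1+0+0+0+1+0+0+0+0 mod 2 = 1
  s[1] = (011001100110011)·(101111110010000) mod 2 = 0+0+1+0+0+1+1+0+0+0+1+0+0+0+0 mod 2 = 0
  s[2] = (000111100001111)·(101111110010000) mod 2 = 0+0+0+1+1+1+1+0+0+0+0+0+0+0+0 mod 2 = 0
  s[3] = (000000011111111)·(101111110010000) mod 2 = 0+0+0+0+0+0+0+1+0+0+1+0+0+0+0 mod 2 = 0
Syndrome = 1000
Non-zero syndrome: error at position 1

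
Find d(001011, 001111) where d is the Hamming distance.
XOR = 000100, count of 1s = 1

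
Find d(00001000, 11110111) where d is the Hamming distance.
XOR = 11111111, count of 1s = 8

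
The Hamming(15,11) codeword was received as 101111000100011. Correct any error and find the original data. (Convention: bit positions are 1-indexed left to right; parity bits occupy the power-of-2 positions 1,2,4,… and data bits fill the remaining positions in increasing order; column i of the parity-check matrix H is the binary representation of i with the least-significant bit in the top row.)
Syndrome s = H · r^T (mod 2), r = 101111000100011:
  s[0] = (101010101010101)·(101111000100011) mod 2 = 1+0+1+0+1+0+0+0+0+0+0+0+0+0+1 mod 2 = 0
  s[1] = (011001100110011)·(101111000100011) mod 2 = 0+0+1+0+0+1+0+0+0+1+0+0+0+1+1 mod 2 = 1
  s[2] = (000111100001111)·(101111000100011) mod 2 = 0+0+0+1+1+1+0+0+0+0+0+0+0+1+1 mod 2 = 1
  s[3] = (000000011111111)·(101111000100011) mod 2 = 0+0+0+0+0+0+0+0+0+1+0+0+0+1+1 mod 2 = 1
Syndrome = 0111
Column 14 of H equals this syndrome → error at bit 14 (1-indexed).
Flip bit 14: 101111000100011 → 101111000100001
Extract data bits at positions {3,5,6,7,9,10,11,12,13,14,15}: 11100100001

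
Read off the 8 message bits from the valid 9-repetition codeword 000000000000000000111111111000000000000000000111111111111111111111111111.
Split into 9-bit blocks: 000000000 000000000 111111111 000000000 000000000 111111111 111111111 111111111
Data = 00100111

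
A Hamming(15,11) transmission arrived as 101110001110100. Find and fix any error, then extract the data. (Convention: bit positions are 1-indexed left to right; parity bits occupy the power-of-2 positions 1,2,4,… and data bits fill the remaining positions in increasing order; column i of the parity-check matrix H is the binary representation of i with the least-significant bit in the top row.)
Syndrome s = H · r^T (mod 2), r = 101110001110100:
  s[0] = (101010101010101)·(101110001110100) mod 2 = 1+0+1+0+1+0+0+0+1+0+1+0+1+0+0 mod 2 = 0
  s[1] = (011001100110011)·(101110001110100) mod 2 = 0+0+1+0+0+0+0+0+0+1+1+0+0+0+0 mod 2 = 1
  s[2] = (000111100001111)·(101110001110100) mod 2 = 0+0+0+1+1+0+0+0+0+0+0+0+1+0+0 mod 2 = 1
  s[3] = (000000011111111)·(101110001110100) mod 2 = 0+0+0+0+0+0+0+0+1+1+1+0+1+0+0 mod 2 = 0
Syndrome = 0110
Column 6 of H equals this syndrome → error at bit 6 (1-indexed).
Flip bit 6: 101110001110100 → 101111001110100
Extract data bits at positions {3,5,6,7,9,10,11,12,13,14,15}: 11101110100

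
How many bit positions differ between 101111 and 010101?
XOR = 111010, count of 1s = 4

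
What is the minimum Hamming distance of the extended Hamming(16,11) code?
d_min = 4 (adding an overall parity bit to Hamming(15,11) raises d_min from 3 to 4).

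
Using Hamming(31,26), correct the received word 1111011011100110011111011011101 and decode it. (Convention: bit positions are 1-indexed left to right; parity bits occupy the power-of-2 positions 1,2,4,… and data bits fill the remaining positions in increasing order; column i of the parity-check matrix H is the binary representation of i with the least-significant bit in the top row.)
Syndrome s = H · r^T (mod 2), r = 1111011011100110011111011011101:
  s[0] = (1010101010101010101010101010101)·(1111011011100110011111011011101) mod 2 = 1+0+1+0+0+0+1+0+1+0+1+0+0+0+1+0+0+0+1+0+1+0+0+0+1+0+1+0+1+0+1 mod 2 = 0
  s[1] = (0110011001100110011001100110011)·(1111011011100110011111011011101) mod 2 = 0+1+1+0+0+1+1+0+0+1+1+0+0+1+1+0+0+1+1+0+0+1+0+0+0+0+1+0+0+0+1 mod 2 = 1
  s[2] = (0001111000011110000111100001111)·(1111011011100110011111011011101) mod 2 = 0+0+0+1+0+1+1+0+0+0+0+0+0+1+1+0+0+0+0+1+1+1+0+0+0+0+0+1+1+0+1 mod 2 = 1
  s[3] = (0000000111111110000000011111111)·(1111011011100110011111011011101) mod 2 = 0+0+0+0+0+0+0+0+1+1+1+0+0+1+1+0+0+0+0+0+0+0+0+1+1+0+1+1+1+0+1 mod 2 = 1
  s[4] = (0000000000000001111111111111111)·(1111011011100110011111011011101) mod 2 = 0+0+0+0+0+0+0+0+0+0+0+0+0+0+0+0+0+1+1+1+1+1+0+1+1+0+1+1+1+0+1 mod 2 = 1
Syndrome = 01111
Column 30 of H equals this syndrome → error at bit 30 (1-indexed).
Flip bit 30: 1111011011100110011111011011101 → 1111011011100110011111011011111
Extract data bits at positions {3,5,6,7,9,10,11,12,13,14,15,17,18,19,20,21,22,23,24,25,26,27,28,29,30,31}: 10111110011011111011011111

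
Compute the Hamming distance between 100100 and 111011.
XOR = 011111, count of 1s = 5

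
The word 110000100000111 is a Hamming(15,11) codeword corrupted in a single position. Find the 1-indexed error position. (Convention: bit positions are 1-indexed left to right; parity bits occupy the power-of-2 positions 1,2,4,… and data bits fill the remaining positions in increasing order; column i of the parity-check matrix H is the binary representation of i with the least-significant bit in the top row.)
Syndrome s = H · r^T (mod 2), r = 110000100000111:
  s[0] = (101010101010101)·(110000100000111) mod 2 = 1+0+0+0+0+0+1+0+0+0+0+0+1+0+1 mod 2 = 0
  s[1] = (011001100110011)·(110000100000111) mod 2 = 0+1+0+0+0+0+1+0+0+0+0+0+0+1+1 mod 2 = 0
  s[2] = (000111100001111)·(110000100000111) mod 2 = 0+0+0+0+0+0+1+0+0+0+0+0+1+1+1 mod 2 = 0
  s[3] = (000000011111111)·(110000100000111) mod 2 = 0+0+0+0+0+0+0+0+0+0+0+0+1+1+1 mod 2 = 1
Syndrome = 0001
Column i of H is the binary representation of i, so the syndrome is the binary index of the flipped bit.
Read s = 0001 with s[0] as LSB: 0·2^0 + 0·2^1 + 0·2^2 + 1·2^3 = 8.
Error is at bit position 8.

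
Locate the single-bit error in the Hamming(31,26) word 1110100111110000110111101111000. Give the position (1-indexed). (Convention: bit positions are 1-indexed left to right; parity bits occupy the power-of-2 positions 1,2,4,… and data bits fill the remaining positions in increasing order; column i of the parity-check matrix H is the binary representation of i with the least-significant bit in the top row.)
Syndrome s = H · r^T (mod 2), r = 1110100111110000110111101111000:
  s[0] = (1010101010101010101010101010101)·(1110100111110000110111101111000) mod 2 = 1+0+1+0+1+0+0+0+1+0+1+0+0+0+0+0+1+0+0+0+1+0+1+0+1+0+1+0+0+0+0 mod 2 = 0
  s[1] = (0110011001100110011001100110011)·(1110100111110000110111101111000) mod 2 = 0+1+1+0+0+0+0+0+0+1+1+0+0+0+0+0+0+1+0+0+0+1+1+0+0+1+1+0+0+0+0 mod 2 = 1
  s[2] = (0001111000011110000111100001111)·(1110100111110000110111101111000) mod 2 = 0+0+0+0+1+0+0+0+0+0+0+1+0+0+0+0+0+0+0+1+1+1+1+0+0+0+0+1+0+0+0 mod 2 = 1
  s[3] = (0000000111111110000000011111111)·(1110100111110000110111101111000) mod 2 = 0+0+0+0+0+0+0+1+1+1+1+1+0+0+0+0+0+0+0+0+0+0+0+0+1+1+1+1+0+0+0 mod 2 = 1
  s[4] = (0000000000000001111111111111111)·(1110100111110000110111101111000) mod 2 = 0+0+0+0+0+0+0+0+0+0+0+0+0+0+0+0+1+1+0+1+1+1+1+0+1+1+1+1+0+0+0 mod 2 = 0
Syndrome = 01110
Column i of H is the binary representation of i, so the syndrome is the binary index of the flipped bit.
Read s = 01110 with s[0] as LSB: 0·2^0 + 1·2^1 + 1·2^2 + 1·2^3 + 0·2^4 = 14.
Error is at bit position 14.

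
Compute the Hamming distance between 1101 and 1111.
XOR = 0010, count of 1s = 1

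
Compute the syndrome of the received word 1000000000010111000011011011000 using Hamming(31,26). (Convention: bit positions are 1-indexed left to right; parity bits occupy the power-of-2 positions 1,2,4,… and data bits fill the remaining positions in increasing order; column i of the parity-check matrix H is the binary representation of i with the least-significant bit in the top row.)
Syndrome s = H · r^T (mod 2), r = 1000000000010111000011011011000:
  s[0] = (1010101010101010101010101010101)·(1000000000010111000011011011000) mod 2 = 1+0+0+0+0+0+0+0+0+0+0+0+0+0+1+0+0+0+0+0+1+0+0+0+1+0+1+0+0+0+0 mod 2 = 1
  s[1] = (0110011001100110011001100110011)·(1000000000010111000011011011000) mod 2 = 0+0+0+0+0+0+0+0+0+0+0+0+0+1+1+0+0+0+0+0+0+1+0+0+0+0+1+0+0+0+0 mod 2 = 0
  s[2] = (0001111000011110000111100001111)·(1000000000010111000011011011000) mod 2 = 0+0+0+0+0+0+0+0+0+0+0+1+0+1+1+0+0+0+0+0+1+1+0+0+0+0+0+1+0+0+0 mod 2 = 0
  s[3] = (0000000111111110000000011111111)·(1000000000010111000011011011000) mod 2 = 0+0+0+0+0+0+0+0+0+0+0+1+0+1+1+0+0+0+0+0+0+0+0+1+1+0+1+1+0+0+0 mod 2 = 1
  s[4] = (0000000000000001111111111111111)·(1000000000010111000011011011000) mod 2 = 0+0+0+0+0+0+0+0+0+0+0+0+0+0+0+1+0+0+0+0+1+1+0+1+1+0+1+1+0+0+0 mod 2 = 1
Syndrome = 10011
Non-zero syndrome: error at position 25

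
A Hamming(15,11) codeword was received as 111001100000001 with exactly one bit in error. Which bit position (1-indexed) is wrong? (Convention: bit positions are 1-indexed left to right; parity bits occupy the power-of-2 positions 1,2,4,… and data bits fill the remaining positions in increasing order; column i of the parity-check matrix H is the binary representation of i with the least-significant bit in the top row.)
Syndrome s = H · r^T (mod 2), r = 111001100000001:
  s[0] = (101010101010101)·(111001100000001) mod 2 = 1+0+1+0+0+0+1+0+0+0+0+0+0+0+1 mod 2 = 0
  s[1] = (011001100110011)·(111001100000001) mod 2 = 0+1+1+0+0+1+1+0+0+0+0+0+0+0+1 mod 2 = 1
  s[2] = (000111100001111)·(111001100000001) mod 2 = 0+0+0+0+0+1+1+0+0+0+0+0+0+0+1 mod 2 = 1
  s[3] = (000000011111111)·(111001100000001) mod 2 = 0+0+0+0+0+0+0+0+0+0+0+0+0+0+1 mod 2 = 1
Syndrome = 0111
Column i of H is the binary representation of i, so the syndrome is the binary index of the flipped bit.
Read s = 0111 with s[0] as LSB: 0·2^0 + 1·2^1 + 1·2^2 + 1·2^3 = 14.
Error is at bit position 14.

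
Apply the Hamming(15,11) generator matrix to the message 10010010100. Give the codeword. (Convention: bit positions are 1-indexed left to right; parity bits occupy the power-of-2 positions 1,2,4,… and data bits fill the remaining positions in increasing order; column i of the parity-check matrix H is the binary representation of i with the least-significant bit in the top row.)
Codeword c = d · G (mod 2), d = 10010010100:
  c[0] = d·G[:,0] = (10010010100)·(11011010101) mod 2 = 1+0+0+1+0+0+1+0+1+0+0 mod 2 = 0
  c[1] = d·G[:,1] = (10010010100)·(10110110011) mod 2 = 1+0+0+1+0+0+1+0+0+0+0 mod 2 = 1
  c[2] = d·G[:,2] = (10010010100)·(10000000000) mod 2 = 1+0+0+0+0+0+0+0+0+0+0 mod 2 = 1
  c[3] = d·G[:,3] = (10010010100)·(01110001111) mod 2 = 0+0+0+1+0+0+0+0+1+0+0 mod 2 = 0
  c[4] = d·G[:,4] = (10010010100)·(01000000000) mod 2 = 0+0+0+0+0+0+0+0+0+0+0 mod 2 = 0
  c[5] = d·G[:,5] = (10010010100)·(00100000000) mod 2 = 0+0+0+0+0+0+0+0+0+0+0 mod 2 = 0
  c[6] = d·G[:,6] = (10010010100)·(00010000000) mod 2 = 0+0+0+1+0+0+0+0+0+0+0 mod 2 = 1
  c[7] = d·G[:,7] = (10010010100)·(00001111111) mod 2 = 0+0+0+0+0+0+1+0+1+0+0 mod 2 = 0
  c[8] = d·G[:,8] = (10010010100)·(00001000000) mod 2 = 0+0+0+0+0+0+0+0+0+0+0 mod 2 = 0
  c[9] = d·G[:,9] = (10010010100)·(00000100000) mod 2 = 0+0+0+0+0+0+0+0+0+0+0 mod 2 = 0
  c[10] = d·G[:,10] = (10010010100)·(00000010000) mod 2 = 0+0+0+0+0+0+1+0+0+0+0 mod 2 = 1
  c[11] = d·G[:,11] = (10010010100)·(00000001000) mod 2 = 0+0+0+0+0+0+0+0+0+0+0 mod 2 = 0
  c[12] = d·G[:,12] = (10010010100)·(00000000100) mod 2 = 0+0+0+0+0+0+0+0+1+0+0 mod 2 = 1
  c[13] = d·G[:,13] = (10010010100)·(00000000010) mod 2 = 0+0+0+0+0+0+0+0+0+0+0 mod 2 = 0
  c[14] = d·G[:,14] = (10010010100)·(00000000001) mod 2 = 0+0+0+0+0+0+0+0+0+0+0 mod 2 = 0
Codeword = 011000100010100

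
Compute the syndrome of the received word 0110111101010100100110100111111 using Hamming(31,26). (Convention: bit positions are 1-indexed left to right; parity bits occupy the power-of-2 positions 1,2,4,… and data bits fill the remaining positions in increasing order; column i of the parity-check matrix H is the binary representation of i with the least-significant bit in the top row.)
Syndrome s = H · r^T (mod 2), r = 0110111101010100100110100111111:
  s[0] = (1010101010101010101010101010101)·(0110111101010100100110100111111) mod 2 = 0+0+1+0+1+0+1+0+0+0+0+0+0+0+0+0+1+0+0+0+1+0+1+0+0+0+1+0+1+0+1 mod 2 = 1
  s[1] = (0110011001100110011001100110011)·(0110111101010100100110100111111) mod 2 = 0+1+1+0+0+1+1+0+0+1+0+0+0+1+0+0+0+0+0+0+0+0+1+0+0+1+1+0+0+1+1 mod 2 = 1
  s[2] = (0001111000011110000111100001111)·(0110111101010100100110100111111) mod 2 = 0+0+0+0+1+1+1+0+0+0+0+1+0+1+0+0+0+0+0+1+1+0+1+0+0+0+0+1+1+1+1 mod 2 = 0
  s[3] = (0000000111111110000000011111111)·(0110111101010100100110100111111) mod 2 = 0+0+0+0+0+0+0+1+0+1+0+1+0+1+0+0+0+0+0+0+0+0+0+0+0+1+1+1+1+1+1 mod 2 = 0
  s[4] = (0000000000000001111111111111111)·(0110111101010100100110100111111) mod 2 = 0+0+0+0+0+0+0+0+0+0+0+0+0+0+0+0+1+0+0+1+1+0+1+0+0+1+1+1+1+1+1 mod 2 = 0
Syndrome = 11000
Non-zero syndrome: error at position 3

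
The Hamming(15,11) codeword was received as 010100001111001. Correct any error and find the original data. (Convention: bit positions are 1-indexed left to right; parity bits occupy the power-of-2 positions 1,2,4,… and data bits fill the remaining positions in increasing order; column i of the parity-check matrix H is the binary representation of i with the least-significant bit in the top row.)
Syndrome s = H · r^T (mod 2), r = 010100001111001:
  s[0] = (101010101010101)·(010100001111001) mod 2 = 0+0+0+0+0+0+0+0+1+0+1+0+0+0+1 mod 2 = 1
  s[1] = (011001100110011)·(010100001111001) mod 2 = 0+1+0+0+0+0+0+0+0+1+1+0+0+0+1 mod 2 = 0
  s[2] = (000111100001111)·(010100001111001) mod 2 = 0+0+0+1+0+0+0+0+0+0+0+1+0+0+1 mod 2 = 1
  s[3] = (000000011111111)·(010100001111001) mod 2 = 0+0+0+0+0+0+0+0+1+1+1+1+0+0+1 mod 2 = 1
Syndrome = 1011
Column 13 of H equals this syndrome → error at bit 13 (1-indexed).
Flip bit 13: 010100001111001 → 010100001111101
Extract data bits at positions {3,5,6,7,9,10,11,12,13,14,15}: 00001111101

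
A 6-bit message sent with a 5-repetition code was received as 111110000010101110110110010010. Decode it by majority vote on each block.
Split into 5-bit blocks and majority-vote each:
  block 1 = 11111: 5 ones, 0 zeros → 1
  block 2 = 00000: 0 ones, 5 zeros → 0
  block 3 = 10101: 3 ones, 2 zeros → 1
  block 4 = 11011: 4 ones, 1 zeros → 1
  block 5 = 01100: 2 ones, 3 zeros → 0
  block 6 = 10010: 2 ones, 3 zeros → 0
Decoded = 101100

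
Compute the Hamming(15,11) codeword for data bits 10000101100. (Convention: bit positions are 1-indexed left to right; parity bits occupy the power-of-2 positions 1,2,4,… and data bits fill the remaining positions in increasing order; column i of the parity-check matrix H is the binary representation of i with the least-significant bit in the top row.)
Codeword c = d · G (mod 2), d = 10000101100:
  c[0] = d·G[:,0] = (10000101100)·(11011010101) mod 2 = 1+0+0+0+0+0+0+0+1+0+0 mod 2 = 0
  c[1] = d·G[:,1] = (10000101100)·(10110110011) mod 2 = 1+0+0+0+0+1+0+0+0+0+0 mod 2 = 0
  c[2] = d·G[:,2] = (10000101100)·(10000000000) mod 2 = 1+0+0+0+0+0+0+0+0+0+0 mod 2 = 1
  c[3] = d·G[:,3] = (10000101100)·(01110001111) mod 2 = 0+0+0+0+0+0+0+1+1+0+0 mod 2 = 0
  c[4] = d·G[:,4] = (10000101100)·(01000000000) mod 2 = 0+0+0+0+0+0+0+0+0+0+0 mod 2 = 0
  c[5] = d·G[:,5] = (10000101100)·(00100000000) mod 2 = 0+0+0+0+0+0+0+0+0+0+0 mod 2 = 0
  c[6] = d·G[:,6] = (10000101100)·(00010000000) mod 2 = 0+0+0+0+0+0+0+0+0+0+0 mod 2 = 0
  c[7] = d·G[:,7] = (10000101100)·(00001111111) mod 2 = 0+0+0+0+0+1+0+1+1+0+0 mod 2 = 1
  c[8] = d·G[:,8] = (10000101100)·(00001000000) mod 2 = 0+0+0+0+0+0+0+0+0+0+0 mod 2 = 0
  c[9] = d·G[:,9] = (10000101100)·(00000100000) mod 2 = 0+0+0+0+0+1+0+0+0+0+0 mod 2 = 1
  c[10] = d·G[:,10] = (10000101100)·(00000010000) mod 2 = 0+0+0+0+0+0+0+0+0+0+0 mod 2 = 0
  c[11] = d·G[:,11] = (10000101100)·(00000001000) mod 2 = 0+0+0+0+0+0+0+1+0+0+0 mod 2 = 1
  c[12] = d·G[:,12] = (10000101100)·(00000000100) mod 2 = 0+0+0+0+0+0+0+0+1+0+0 mod 2 = 1
  c[13] = d·G[:,13] = (10000101100)·(00000000010) mod 2 = 0+0+0+0+0+0+0+0+0+0+0 mod 2 = 0
  c[14] = d·G[:,14] = (10000101100)·(00000000001) mod 2 = 0+0+0+0+0+0+0+0+0+0+0 mod 2 = 0
Codeword = 001000010101100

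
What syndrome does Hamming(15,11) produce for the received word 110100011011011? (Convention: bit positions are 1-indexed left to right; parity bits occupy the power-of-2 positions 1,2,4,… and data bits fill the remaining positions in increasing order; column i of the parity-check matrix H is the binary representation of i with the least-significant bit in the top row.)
Syndrome s = H · r^T (mod 2), r = 110100011011011:
  s[0] = (101010101010101)·(110100011011011) mod 2 = 1+0+0+0+0+0+0+0+1+0+1+0+0+0+1 mod 2 = 0
  s[1] = (011001100110011)·(110100011011011) mod 2 = 0+1+0+0+0+0+0+0+0+0+1+0+0+1+1 mod 2 = 0
  s[2] = (000111100001111)·(110100011011011) mod 2 = 0+0+0+1+0+0+0+0+0+0+0+1+0+1+1 mod 2 = 0
  s[3] = (000000011111111)·(110100011011011) mod 2 = 0+0+0+0+0+0+0+1+1+0+1+1+0+1+1 mod 2 = 0
Syndrome = 0000
s = 0: no error detected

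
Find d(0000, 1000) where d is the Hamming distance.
XOR = 1000, count of 1s = 1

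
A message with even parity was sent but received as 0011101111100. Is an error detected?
Sum of received bits: 0+0+1+1+1+0+1+1+1+1+1+0+0 = 8; 8 mod 2 = 0. Result is 0 → no error detected.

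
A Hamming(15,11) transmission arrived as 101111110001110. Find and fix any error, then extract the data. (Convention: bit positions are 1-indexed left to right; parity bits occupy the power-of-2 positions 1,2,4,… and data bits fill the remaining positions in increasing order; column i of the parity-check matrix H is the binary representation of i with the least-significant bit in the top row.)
Syndrome s = H · r^T (mod 2), r = 101111110001110:
  s[0] = (101010101010101)·(101111110001110) mod 2 = 1+0+1+0+1+0+1+0+0+0+0+0+1+0+0 mod 2 = 1
  s[1] = (011001100110011)·(101111110001110) mod 2 = 0+0+1+0+0+1+1+0+0+0+0+0+0+1+0 mod 2 = 0
  s[2] = (000111100001111)·(101111110001110) mod 2 = 0+0+0+1+1+1+1+0+0+0+0+1+1+1+0 mod 2 = 1
  s[3] = (000000011111111)·(101111110001110) mod 2 = 0+0+0+0+0+0+0+1+0+0+0+1+1+1+0 mod 2 = 0
Syndrome = 1010
Column 5 of H equals this syndrome → error at bit 5 (1-indexed).
Flip bit 5: 101111110001110 → 101101110001110
Extract data bits at positions {3,5,6,7,9,10,11,12,13,14,15}: 10110001110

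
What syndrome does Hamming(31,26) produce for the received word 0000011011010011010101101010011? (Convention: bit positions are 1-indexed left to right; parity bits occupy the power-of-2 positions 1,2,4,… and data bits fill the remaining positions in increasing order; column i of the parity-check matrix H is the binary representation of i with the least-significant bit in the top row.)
Syndrome s = H · r^T (mod 2), r = 0000011011010011010101101010011:
  s[0] = (1010101010101010101010101010101)·(0000011011010011010101101010011) mod 2 = 0+0+0+0+0+0+1+0+1+0+0+0+0+0+1+0+0+0+0+0+0+0+1+0+1+0+1+0+0+0+1 mod 2 = 1
  s[1] = (0110011001100110011001100110011)·(0000011011010011010101101010011) mod 2 = 0+0+0+0+0+1+1+0+0+1+0+0+0+0+1+0+0+1+0+0+0+1+1+0+0+0+1+0+0+1+1 mod 2 = 0
  s[2] = (0001111000011110000111100001111)·(0000011011010011010101101010011) mod 2 = 0+0+0+0+0+1+1+0+0+0+0+1+0+0+1+0+0+0+0+1+0+1+1+0+0+0+0+0+0+1+1 mod 2 = 1
  s[3] = (0000000111111110000000011111111)·(0000011011010011010101101010011) mod 2 = 0+0+0+0+0+0+0+0+1+1+0+1+0+0+1+0+0+0+0+0+0+0+0+0+1+0+1+0+0+1+1 mod 2 = 0
  s[4] = (0000000000000001111111111111111)·(0000011011010011010101101010011) mod 2 = 0+0+0+0+0+0+0+0+0+0+0+0+0+0+0+1+0+1+0+1+0+1+1+0+1+0+1+0+0+1+1 mod 2 = 1
Syndrome = 10101
Non-zero syndrome: error at position 21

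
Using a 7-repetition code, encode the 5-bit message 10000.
Repeat each bit 7× and concatenate:
1→1111111  0→0000000  0→0000000  0→0000000  0→0000000
Codeword = 11111110000000000000000000000000000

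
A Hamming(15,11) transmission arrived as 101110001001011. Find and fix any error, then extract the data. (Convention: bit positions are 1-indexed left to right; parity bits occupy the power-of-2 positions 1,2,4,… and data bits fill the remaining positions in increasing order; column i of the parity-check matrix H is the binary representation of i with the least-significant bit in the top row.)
Syndrome s = H · r^T (mod 2), r = 101110001001011:
  s[0] = (101010101010101)·(101110001001011) mod 2 = 1+0+1+0+1+0+0+0+1+0+0+0+0+0+1 mod 2 = 1
  s[1] = (011001100110011)·(101110001001011) mod 2 = 0+0+1+0+0+0+0+0+0+0+0+0+0+1+1 mod 2 = 1
  s[2] = (000111100001111)·(101110001001011) mod 2 = 0+0+0+1+1+0+0+0+0+0+0+1+0+1+1 mod 2 = 1
  s[3] = (000000011111111)·(101110001001011) mod 2 = 0+0+0+0+0+0+0+0+1+0+0+1+0+1+1 mod 2 = 0
Syndrome = 1110
Column 7 of H equals this syndrome → error at bit 7 (1-indexed).
Flip bit 7: 101110001001011 → 101110101001011
Extract data bits at positions {3,5,6,7,9,10,11,12,13,14,15}: 11011001011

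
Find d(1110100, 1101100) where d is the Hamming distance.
XOR = 0011000, count of 1s = 2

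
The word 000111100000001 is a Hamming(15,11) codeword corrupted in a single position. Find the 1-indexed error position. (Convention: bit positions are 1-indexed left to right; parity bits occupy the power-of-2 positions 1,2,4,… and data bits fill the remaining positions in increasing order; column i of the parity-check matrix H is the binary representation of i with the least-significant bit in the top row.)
Syndrome s = H · r^T (mod 2), r = 000111100000001:
  s[0] = (101010101010101)·(000111100000001) mod 2 = 0+0+0+0+1+0+1+0+0+0+0+0+0+0+1 mod 2 = 1
  s[1] = (011001100110011)·(000111100000001) mod 2 = 0+0+0+0+0+1+1+0+0+0+0+0+0+0+1 mod 2 = 1
  s[2] = (000111100001111)·(000111100000001) mod 2 = 0+0+0+1+1+1+1+0+0+0+0+0+0+0+1 mod 2 = 1
  s[3] = (000000011111111)·(000111100000001) mod 2 = 0+0+0+0+0+0+0+0+0+0+0+0+0+0+1 mod 2 = 1
Syndrome = 1111
Column i of H is the binary representation of i, so the syndrome is the binary index of the flipped bit.
Read s = 1111 with s[0] as LSB: 1·2^0 + 1·2^1 + 1·2^2 + 1·2^3 = 15.
Error is at bit position 15.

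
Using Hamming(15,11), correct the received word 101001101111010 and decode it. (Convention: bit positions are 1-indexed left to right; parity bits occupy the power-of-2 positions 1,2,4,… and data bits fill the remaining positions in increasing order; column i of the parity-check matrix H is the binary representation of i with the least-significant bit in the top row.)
Syndrome s = H · r^T (mod 2), r = 101001101111010:
  s[0] = (101010101010101)·(101001101111010) mod 2 = 1+0+1+0+0+0+1+0+1+0+1+0+0+0+0 mod 2 = 1
  s[1] = (011001100110011)·(101001101111010) mod 2 = 0+0+1+0+0+1+1+0+0+1+1+0+0+1+0 mod 2 = 0
  s[2] = (000111100001111)·(101001101111010) mod 2 = 0+0+0+0+0+1+1+0+0+0+0+1+0+1+0 mod 2 = 0
  s[3] = (000000011111111)·(101001101111010) mod 2 = 0+0+0+0+0+0+0+0+1+1+1+1+0+1+0 mod 2 = 1
Syndrome = 1001
Column 9 of H equals this syndrome → error at bit 9 (1-indexed).
Flip bit 9: 101001101111010 → 101001100111010
Extract data bits at positions {3,5,6,7,9,10,11,12,13,14,15}: 10110111010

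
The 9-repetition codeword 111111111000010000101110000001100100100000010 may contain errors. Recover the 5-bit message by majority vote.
Split into 9-bit blocks and majority-vote each:
  block 1 = 111111111: 9 ones, 0 zeros → 1
  block 2 = 000010000: 1 ones, 8 zeros → 0
  block 3 = 101110000: 4 ones, 5 zeros → 0
  block 4 = 001100100: 3 ones, 6 zeros → 0
  block 5 = 100000010: 2 ones, 7 zeros → 0
Decoded = 10000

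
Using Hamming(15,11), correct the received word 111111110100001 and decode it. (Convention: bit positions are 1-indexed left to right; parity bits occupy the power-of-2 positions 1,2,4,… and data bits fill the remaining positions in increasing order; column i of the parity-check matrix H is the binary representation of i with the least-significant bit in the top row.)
Syndrome s = H · r^T (mod 2), r = 111111110100001:
  s[0] = (101010101010101)·(111111110100001) mod 2 = 1+0+1+0+1+0+1+0+0+0+0+0+0+0+1 mod 2 = 1
  s[1] = (011001100110011)·(111111110100001) mod 2 = 0+1+1+0+0+1+1+0+0+1+0+0+0+0+1 mod 2 = 0
  s[2] = (000111100001111)·(111111110100001) mod 2 = 0+0+0+1+1+1+1+0+0+0+0+0+0+0+1 mod 2 = 1
  s[3] = (000000011111111)·(111111110100001) mod 2 = 0+0+0+0+0+0+0+1+0+1+0+0+0+0+1 mod 2 = 1
Syndrome = 1011
Column 13 of H equals this syndrome → error at bit 13 (1-indexed).
Flip bit 13: 111111110100001 → 111111110100101
Extract data bits at positions {3,5,6,7,9,10,11,12,13,14,15}: 11110100101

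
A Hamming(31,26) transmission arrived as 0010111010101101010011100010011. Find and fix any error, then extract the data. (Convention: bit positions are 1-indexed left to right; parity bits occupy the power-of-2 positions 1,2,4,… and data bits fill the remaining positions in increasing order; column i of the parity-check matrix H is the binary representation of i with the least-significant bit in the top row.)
Syndrome s = H · r^T (mod 2), r = 0010111010101101010011100010011:
  s[0] = (1010101010101010101010101010101)·(0010111010101101010011100010011) mod 2 = 0+0+1+0+1+0+1+0+1+0+1+0+1+0+0+0+0+0+0+0+1+0+1+0+0+0+1+0+0+0+1 mod 2 = 0
  s[1] = (0110011001100110011001100110011)·(0010111010101101010011100010011) mod 2 = 0+0+1+0+0+1+1+0+0+0+1+0+0+1+0+0+0+1+0+0+0+1+1+0+0+0+1+0+0+1+1 mod 2 = 1
  s[2] = (0001111000011110000111100001111)·(0010111010101101010011100010011) mod 2 = 0+0+0+0+1+1+1+0+0+0+0+0+1+1+0+0+0+0+0+0+1+1+1+0+0+0+0+0+0+1+1 mod 2 = 0
  s[3] = (0000000111111110000000011111111)·(0010111010101101010011100010011) mod 2 = 0+0+0+0+0+0+0+0+1+0+1+0+1+1+0+0+0+0+0+0+0+0+0+0+0+0+1+0+0+1+1 mod 2 = 1
  s[4] = (0000000000000001111111111111111)·(0010111010101101010011100010011) mod 2 = 0+0+0+0+0+0+0+0+0+0+0+0+0+0+0+1+0+1+0+0+1+1+1+0+0+0+1+0+0+1+1 mod 2 = 0
Syndrome = 01010
Column 10 of H equals this syndrome → error at bit 10 (1-indexed).
Flip bit 10: 0010111010101101010011100010011 → 0010111011101101010011100010011
Extract data bits at positions {3,5,6,7,9,10,11,12,13,14,15,17,18,19,20,21,22,23,24,25,26,27,28,29,30,31}: 11111110110010011100010011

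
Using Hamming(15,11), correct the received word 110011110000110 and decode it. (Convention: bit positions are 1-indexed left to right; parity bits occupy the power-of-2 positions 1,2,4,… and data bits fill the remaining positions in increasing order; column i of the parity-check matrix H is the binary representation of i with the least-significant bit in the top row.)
Syndrome s = H · r^T (mod 2), r = 110011110000110:
  s[0] = (101010101010101)·(110011110000110) mod 2 = 1+0+0+0+1+0+1+0+0+0+0+0+1+0+0 mod 2 = 0
  s[1] = (011001100110011)·(110011110000110) mod 2 = 0+1+0+0+0+1+1+0+0+0+0+0+0+1+0 mod 2 = 0
  s[2] = (000111100001111)·(110011110000110) mod 2 = 0+0+0+0+1+1+1+0+0+0+0+0+1+1+0 mod 2 = 1
  s[3] = (000000011111111)·(110011110000110) mod 2 = 0+0+0+0+0+0+0+1+0+0+0+0+1+1+0 mod 2 = 1
Syndrome = 0011
Column 12 of H equals this syndrome → error at bit 12 (1-indexed).
Flip bit 12: 110011110000110 → 110011110001110
Extract data bits at positions {3,5,6,7,9,10,11,12,13,14,15}: 01110001110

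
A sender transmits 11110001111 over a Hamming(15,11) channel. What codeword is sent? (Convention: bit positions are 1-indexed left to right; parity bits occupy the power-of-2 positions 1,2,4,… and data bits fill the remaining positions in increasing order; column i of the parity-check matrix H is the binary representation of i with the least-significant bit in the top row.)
Codeword c = d · G (mod 2), d = 11110001111:
  c[0] = d·G[:,0] = (11110001111)·(11011010101) mod 2 = 1+1+0+1+0+0+0+0+1+0+1 mod 2 = 1
  c[1] = d·G[:,1] = (11110001111)·(10110110011) mod 2 = 1+0+1+1+0+0+0+0+0+1+1 mod 2 = 1
  c[2] = d·G[:,2] = (11110001111)·(10000000000) mod 2 = 1+0+0+0+0+0+0+0+0+0+0 mod 2 = 1
  c[3] = d·G[:,3] = (11110001111)·(01110001111) mod 2 = 0+1+1+1+0+0+0+1+1+1+1 mod 2 = 1
  c[4] = d·G[:,4] = (11110001111)·(01000000000) mod 2 = 0+1+0+0+0+0+0+0+0+0+0 mod 2 = 1
  c[5] = d·G[:,5] = (11110001111)·(00100000000) mod 2 = 0+0+1+0+0+0+0+0+0+0+0 mod 2 = 1
  c[6] = d·G[:,6] = (11110001111)·(00010000000) mod 2 = 0+0+0+1+0+0+0+0+0+0+0 mod 2 = 1
  c[7] = d·G[:,7] = (11110001111)·(00001111111) mod 2 = 0+0+0+0+0+0+0+1+1+1+1 mod 2 = 0
  c[8] = d·G[:,8] = (11110001111)·(00001000000) mod 2 = 0+0+0+0+0+0+0+0+0+0+0 mod 2 = 0
  c[9] = d·G[:,9] = (11110001111)·(00000100000) mod 2 = 0+0+0+0+0+0+0+0+0+0+0 mod 2 = 0
  c[10] = d·G[:,10] = (11110001111)·(00000010000) mod 2 = 0+0+0+0+0+0+0+0+0+0+0 mod 2 = 0
  c[11] = d·G[:,11] = (11110001111)·(00000001000) mod 2 = 0+0+0+0+0+0+0+1+0+0+0 mod 2 = 1
  c[12] = d·G[:,12] = (11110001111)·(00000000100) mod 2 = 0+0+0+0+0+0+0+0+1+0+0 mod 2 = 1
  c[13] = d·G[:,13] = (11110001111)·(00000000010) mod 2 = 0+0+0+0+0+0+0+0+0+1+0 mod 2 = 1
  c[14] = d·G[:,14] = (11110001111)·(00000000001) mod 2 = 0+0+0+0+0+0+0+0+0+0+1 mod 2 = 1
Codeword = 111111100001111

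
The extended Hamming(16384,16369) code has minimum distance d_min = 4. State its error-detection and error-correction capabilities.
Detection only: up to d_min − 1 = 3 errors.
Correction: up to ⌊(d_min − 1)/2⌋ = ⌊3/2⌋ = 1 errors.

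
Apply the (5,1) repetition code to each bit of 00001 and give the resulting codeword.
Repeat each bit 5× and concatenate:
0→00000  0→00000  0→00000  0→00000  1→11111
Codeword = 0000000000000000000011111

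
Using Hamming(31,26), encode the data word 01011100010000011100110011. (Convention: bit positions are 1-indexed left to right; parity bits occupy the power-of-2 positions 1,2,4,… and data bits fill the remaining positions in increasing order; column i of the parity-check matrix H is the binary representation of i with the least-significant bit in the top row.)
Codeword c = d · G (mod 2), d = 01011100010000011100110011:
  c[0] = d·G[:,0] = (01011100010000011100110011)·(11011010101101010101010101) mod 2 = 0+1+0+1+1+0+0+0+0+0+0+0+0+0+0+1+0+1+0+0+0+1+0+0+0+1 mod 2 = 1
  c[1] = d·G[:,1] = (01011100010000011100110011)·(10110110011011001100110011) mod 2 = 0+0+0+1+0+1+0+0+0+1+0+0+0+0+0+0+1+1+0+0+1+1+0+0+1+1 mod 2 = 1
  c[2] = d·G[:,2] = (01011100010000011100110011)·(10000000000000000000000000) mod 2 = 0+0+0+0+0+0+0+0+0+0+0+0+0+0+0+0+0+0+0+0+0+0+0+0+0+0 mod 2 = 0
  c[3] = d·G[:,3] = (01011100010000011100110011)·(01110001111000111100001111) mod 2 = 0+1+0+1+0+0+0+0+0+1+0+0+0+0+0+1+1+1+0+0+0+0+0+0+1+1 mod 2 = 0
  c[4] = d·G[:,4] = (01011100010000011100110011)·(01000000000000000000000000) mod 2 = 0+1+0+0+0+0+0+0+0+0+0+0+0+0+0+0+0+0+0+0+0+0+0+0+0+0 mod 2 = 1
  c[5] = d·G[:,5] = (01011100010000011100110011)·(00100000000000000000000000) mod 2 = 0+0+0+0+0+0+0+0+0+0+0+0+0+0+0+0+0+0+0+0+0+0+0+0+0+0 mod 2 = 0
  c[6] = d·G[:,6] = (01011100010000011100110011)·(00010000000000000000000000) mod 2 = 0+0+0+1+0+0+0+0+0+0+0+0+0+0+0+0+0+0+0+0+0+0+0+0+0+0 mod 2 = 1
  c[7] = d·G[:,7] = (01011100010000011100110011)·(00001111111000000011111111) mod 2 = 0+0+0+0+1+1+0+0+0+1+0+0+0+0+0+0+0+0+0+0+1+1+0+0+1+1 mod 2 = 1
  c[8] = d·G[:,8] = (01011100010000011100110011)·(00001000000000000000000000) mod 2 = 0+0+0+0+1+0+0+0+0+0+0+0+0+0+0+0+0+0+0+0+0+0+0+0+0+0 mod 2 = 1
  c[9] = d·G[:,9] = (01011100010000011100110011)·(00000100000000000000000000) mod 2 = 0+0+0+0+0+1+0+0+0+0+0+0+0+0+0+0+0+0+0+0+0+0+0+0+0+0 mod 2 = 1
  c[10] = d·G[:,10] = (01011100010000011100110011)·(00000010000000000000000000) mod 2 = 0+0+0+0+0+0+0+0+0+0+0+0+0+0+0+0+0+0+0+0+0+0+0+0+0+0 mod 2 = 0
  c[11] = d·G[:,11] = (01011100010000011100110011)·(00000001000000000000000000) mod 2 = 0+0+0+0+0+0+0+0+0+0+0+0+0+0+0+0+0+0+0+0+0+0+0+0+0+0 mod 2 = 0
  c[12] = d·G[:,12] = (01011100010000011100110011)·(00000000100000000000000000) mod 2 = 0+0+0+0+0+0+0+0+0+0+0+0+0+0+0+0+0+0+0+0+0+0+0+0+0+0 mod 2 = 0
  c[13] = d·G[:,13] = (01011100010000011100110011)·(00000000010000000000000000) mod 2 = 0+0+0+0+0+0+0+0+0+1+0+0+0+0+0+0+0+0+0+0+0+0+0+0+0+0 mod 2 = 1
  c[14] = d·G[:,14] = (01011100010000011100110011)·(00000000001000000000000000) mod 2 = 0+0+0+0+0+0+0+0+0+0+0+0+0+0+0+0+0+0+0+0+0+0+0+0+0+0 mod 2 = 0
  c[15] = d·G[:,15] = (01011100010000011100110011)·(00000000000111111111111111) mod 2 = 0+0+0+0+0+0+0+0+0+0+0+0+0+0+0+1+1+1+0+0+1+1+0+0+1+1 mod 2 = 1
  c[16] = d·G[:,16] = (01011100010000011100110011)·(00000000000100000000000000) mod 2 = 0+0+0+0+0+0+0+0+0+0+0+0+0+0+0+0+0+0+0+0+0+0+0+0+0+0 mod 2 = 0
  c[17] = d·G[:,17] = (01011100010000011100110011)·(00000000000010000000000000) mod 2 = 0+0+0+0+0+0+0+0+0+0+0+0+0+0+0+0+0+0+0+0+0+0+0+0+0+0 mod 2 = 0
  c[18] = d·G[:,18] = (01011100010000011100110011)·(00000000000001000000000000) mod 2 = 0+0+0+0+0+0+0+0+0+0+0+0+0+0+0+0+0+0+0+0+0+0+0+0+0+0 mod 2 = 0
  c[19] = d·G[:,19] = (01011100010000011100110011)·(00000000000000100000000000) mod 2 = 0+0+0+0+0+0+0+0+0+0+0+0+0+0+0+0+0+0+0+0+0+0+0+0+0+0 mod 2 = 0
  c[20] = d·G[:,20] = (01011100010000011100110011)·(00000000000000010000000000) mod 2 = 0+0+0+0+0+0+0+0+0+0+0+0+0+0+0+1+0+0+0+0+0+0+0+0+0+0 mod 2 = 1
  c[21] = d·G[:,21] = (01011100010000011100110011)·(00000000000000001000000000) mod 2 = 0+0+0+0+0+0+0+0+0+0+0+0+0+0+0+0+1+0+0+0+0+0+0+0+0+0 mod 2 = 1
  c[22] = d·G[:,22] = (01011100010000011100110011)·(00000000000000000100000000) mod 2 = 0+0+0+0+0+0+0+0+0+0+0+0+0+0+0+0+0+1+0+0+0+0+0+0+0+0 mod 2 = 1
  c[23] = d·G[:,23] = (01011100010000011100110011)·(00000000000000000010000000) mod 2 = 0+0+0+0+0+0+0+0+0+0+0+0+0+0+0+0+0+0+0+0+0+0+0+0+0+0 mod 2 = 0
  c[24] = d·G[:,24] = (01011100010000011100110011)·(00000000000000000001000000) mod 2 = 0+0+0+0+0+0+0+0+0+0+0+0+0+0+0+0+0+0+0+0+0+0+0+0+0+0 mod 2 = 0
  c[25] = d·G[:,25] = (01011100010000011100110011)·(00000000000000000000100000) mod 2 = 0+0+0+0+0+0+0+0+0+0+0+0+0+0+0+0+0+0+0+0+1+0+0+0+0+0 mod 2 = 1
  c[26] = d·G[:,26] = (01011100010000011100110011)·(00000000000000000000010000) mod 2 = 0+0+0+0+0+0+0+0+0+0+0+0+0+0+0+0+0+0+0+0+0+1+0+0+0+0 mod 2 = 1
  c[27] = d·G[:,27] = (01011100010000011100110011)·(00000000000000000000001000) mod 2 = 0+0+0+0+0+0+0+0+0+0+0+0+0+0+0+0+0+0+0+0+0+0+0+0+0+0 mod 2 = 0
  c[28] = d·G[:,28] = (01011100010000011100110011)·(00000000000000000000000100) mod 2 = 0+0+0+0+0+0+0+0+0+0+0+0+0+0+0+0+0+0+0+0+0+0+0+0+0+0 mod 2 = 0
  c[29] = d·G[:,29] = (01011100010000011100110011)·(00000000000000000000000010) mod 2 = 0+0+0+0+0+0+0+0+0+0+0+0+0+0+0+0+0+0+0+0+0+0+0+0+1+0 mod 2 = 1
  c[30] = d·G[:,30] = (01011100010000011100110011)·(00000000000000000000000001) mod 2 = 0+0+0+0+0+0+0+0+0+0+0+0+0+0+0+0+0+0+0+0+0+0+0+0+0+1 mod 2 = 1
Codeword = 1100101111000101000011100110011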